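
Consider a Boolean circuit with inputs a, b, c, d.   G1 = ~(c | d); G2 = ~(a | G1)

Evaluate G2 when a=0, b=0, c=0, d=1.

G1 = ~(0 | 1) = 0
G2 = ~(0 | 0) = 1

1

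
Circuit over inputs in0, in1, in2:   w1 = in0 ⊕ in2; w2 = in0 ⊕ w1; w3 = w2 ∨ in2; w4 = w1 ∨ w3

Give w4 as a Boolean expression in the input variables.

w1 = in0 ⊕ in2
w2 = in0 ⊕ w1 = in0 ⊕ (in0 ⊕ in2)
w3 = w2 ∨ in2 = (in0 ⊕ (in0 ⊕ in2)) ∨ in2
w4 = w1 ∨ w3 = (in0 ⊕ in2) ∨ ((in0 ⊕ (in0 ⊕ in2)) ∨ in2)

(in0 ⊕ in2) ∨ ((in0 ⊕ (in0 ⊕ in2)) ∨ in2)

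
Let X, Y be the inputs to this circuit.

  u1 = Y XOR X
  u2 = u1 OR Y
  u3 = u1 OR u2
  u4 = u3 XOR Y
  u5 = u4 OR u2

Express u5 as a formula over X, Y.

u1 = Y XOR X
u2 = u1 OR Y = (Y XOR X) OR Y
u3 = u1 OR u2 = (Y XOR X) OR ((Y XOR X) OR Y)
u4 = u3 XOR Y = ((Y XOR X) OR ((Y XOR X) OR Y)) XOR Y
u5 = u4 OR u2 = (((Y XOR X) OR ((Y XOR X) OR Y)) XOR Y) OR ((Y XOR X) OR Y)

(((Y XOR X) OR ((Y XOR X) OR Y)) XOR Y) OR ((Y XOR X) OR Y)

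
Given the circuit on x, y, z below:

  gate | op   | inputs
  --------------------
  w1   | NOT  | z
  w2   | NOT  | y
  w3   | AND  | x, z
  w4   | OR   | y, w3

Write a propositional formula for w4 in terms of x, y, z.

y OR (x AND z)

w3 = x AND z
w4 = y OR w3 = y OR (x AND z)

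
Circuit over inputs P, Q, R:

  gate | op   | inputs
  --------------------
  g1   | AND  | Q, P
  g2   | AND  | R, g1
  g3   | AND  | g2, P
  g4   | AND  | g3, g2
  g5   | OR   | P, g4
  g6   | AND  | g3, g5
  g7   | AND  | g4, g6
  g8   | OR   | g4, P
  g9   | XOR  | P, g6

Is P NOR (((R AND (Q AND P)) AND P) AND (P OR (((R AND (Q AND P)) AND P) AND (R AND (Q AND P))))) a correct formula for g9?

g1 = Q AND P
g2 = R AND g1 = R AND (Q AND P)
g3 = g2 AND P = (R AND (Q AND P)) AND P
g4 = g3 AND g2 = ((R AND (Q AND P)) AND P) AND (R AND (Q AND P))
g5 = P OR g4 = P OR (((R AND (Q AND P)) AND P) AND (R AND (Q AND P)))
g6 = g3 AND g5 = ((R AND (Q AND P)) AND P) AND (P OR (((R AND (Q AND P)) AND P) AND (R AND (Q AND P))))
g9 = P XOR g6 = P XOR (((R AND (Q AND P)) AND P) AND (P OR (((R AND (Q AND P)) AND P) AND (R AND (Q AND P)))))
At P=0, Q=0, R=0: circuit gives 0, formula gives 1.

No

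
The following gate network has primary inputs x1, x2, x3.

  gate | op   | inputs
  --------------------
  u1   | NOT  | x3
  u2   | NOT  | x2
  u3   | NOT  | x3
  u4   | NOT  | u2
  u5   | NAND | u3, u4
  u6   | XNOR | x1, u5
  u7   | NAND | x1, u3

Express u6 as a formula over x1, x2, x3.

x1 XNOR (NOT x3 NAND NOT NOT x2)

u2 = NOT x2
u3 = NOT x3
u4 = NOT u2 = NOT NOT x2
u5 = u3 NAND u4 = NOT x3 NAND NOT NOT x2
u6 = x1 XNOR u5 = x1 XNOR (NOT x3 NAND NOT NOT x2)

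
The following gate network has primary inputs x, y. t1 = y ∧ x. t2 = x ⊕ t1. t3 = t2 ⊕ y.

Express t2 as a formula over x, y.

t1 = y ∧ x
t2 = x ⊕ t1 = x ⊕ (y ∧ x)

x ⊕ (y ∧ x)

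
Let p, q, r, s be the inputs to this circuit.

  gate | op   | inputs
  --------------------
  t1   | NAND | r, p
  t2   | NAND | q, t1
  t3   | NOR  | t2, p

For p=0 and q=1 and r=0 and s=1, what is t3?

t1 = 0 NAND 0 = 1
t2 = 1 NAND 1 = 0
t3 = 0 NOR 0 = 1

1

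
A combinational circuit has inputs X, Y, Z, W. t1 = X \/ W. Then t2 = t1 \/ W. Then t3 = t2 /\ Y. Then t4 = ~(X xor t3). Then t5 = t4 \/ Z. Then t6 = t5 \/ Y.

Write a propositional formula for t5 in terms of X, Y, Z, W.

t1 = X \/ W
t2 = t1 \/ W = (X \/ W) \/ W
t3 = t2 /\ Y = ((X \/ W) \/ W) /\ Y
t4 = ~(X xor t3) = ~(X xor (((X \/ W) \/ W) /\ Y))
t5 = t4 \/ Z = (~(X xor (((X \/ W) \/ W) /\ Y))) \/ Z

(~(X xor (((X \/ W) \/ W) /\ Y))) \/ Z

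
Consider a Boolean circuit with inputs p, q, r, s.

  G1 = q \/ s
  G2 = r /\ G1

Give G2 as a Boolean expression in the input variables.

G1 = q \/ s
G2 = r /\ G1 = r /\ (q \/ s)

r /\ (q \/ s)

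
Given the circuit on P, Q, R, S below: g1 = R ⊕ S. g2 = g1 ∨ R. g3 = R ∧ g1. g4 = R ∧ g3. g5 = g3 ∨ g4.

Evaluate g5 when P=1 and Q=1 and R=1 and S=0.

g1 = 1 ⊕ 0 = 1
g3 = 1 ∧ 1 = 1
g4 = 1 ∧ 1 = 1
g5 = 1 ∨ 1 = 1

1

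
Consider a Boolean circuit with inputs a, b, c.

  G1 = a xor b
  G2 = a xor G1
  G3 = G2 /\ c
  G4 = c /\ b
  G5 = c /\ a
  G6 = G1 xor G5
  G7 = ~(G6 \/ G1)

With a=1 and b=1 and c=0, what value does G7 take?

1

G1 = 1 xor 1 = 0
G5 = 0 /\ 1 = 0
G6 = 0 xor 0 = 0
G7 = ~(0 \/ 0) = 1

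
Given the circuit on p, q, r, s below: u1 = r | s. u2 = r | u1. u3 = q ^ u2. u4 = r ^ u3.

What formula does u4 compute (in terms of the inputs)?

u1 = r | s
u2 = r | u1 = r | (r | s)
u3 = q ^ u2 = q ^ (r | (r | s))
u4 = r ^ u3 = r ^ (q ^ (r | (r | s)))

r ^ (q ^ (r | (r | s)))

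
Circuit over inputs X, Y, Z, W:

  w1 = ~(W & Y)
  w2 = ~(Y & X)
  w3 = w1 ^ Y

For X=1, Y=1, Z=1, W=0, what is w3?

0

w1 = ~(0 & 1) = 1
w3 = 1 ^ 1 = 0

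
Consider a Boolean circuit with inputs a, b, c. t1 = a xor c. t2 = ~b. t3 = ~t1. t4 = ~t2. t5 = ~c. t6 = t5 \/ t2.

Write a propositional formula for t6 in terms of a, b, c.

~c \/ ~b

t2 = ~b
t5 = ~c
t6 = t5 \/ t2 = ~c \/ ~b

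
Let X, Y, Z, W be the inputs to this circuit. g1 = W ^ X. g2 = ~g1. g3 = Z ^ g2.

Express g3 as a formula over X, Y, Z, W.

Z ^ ~(W ^ X)

g1 = W ^ X
g2 = ~g1 = ~(W ^ X)
g3 = Z ^ g2 = Z ^ ~(W ^ X)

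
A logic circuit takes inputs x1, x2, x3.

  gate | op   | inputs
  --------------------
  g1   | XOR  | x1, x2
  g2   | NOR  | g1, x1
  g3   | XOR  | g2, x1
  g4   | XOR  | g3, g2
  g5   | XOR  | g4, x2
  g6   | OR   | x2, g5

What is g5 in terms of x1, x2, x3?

((((x1 XOR x2) NOR x1) XOR x1) XOR ((x1 XOR x2) NOR x1)) XOR x2

g1 = x1 XOR x2
g2 = g1 NOR x1 = (x1 XOR x2) NOR x1
g3 = g2 XOR x1 = ((x1 XOR x2) NOR x1) XOR x1
g4 = g3 XOR g2 = (((x1 XOR x2) NOR x1) XOR x1) XOR ((x1 XOR x2) NOR x1)
g5 = g4 XOR x2 = ((((x1 XOR x2) NOR x1) XOR x1) XOR ((x1 XOR x2) NOR x1)) XOR x2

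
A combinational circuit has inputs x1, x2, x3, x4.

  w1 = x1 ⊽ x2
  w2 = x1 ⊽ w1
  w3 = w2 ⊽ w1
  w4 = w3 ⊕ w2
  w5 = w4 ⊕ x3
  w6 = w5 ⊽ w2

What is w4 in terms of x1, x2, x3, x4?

w1 = x1 ⊽ x2
w2 = x1 ⊽ w1 = x1 ⊽ (x1 ⊽ x2)
w3 = w2 ⊽ w1 = (x1 ⊽ (x1 ⊽ x2)) ⊽ (x1 ⊽ x2)
w4 = w3 ⊕ w2 = ((x1 ⊽ (x1 ⊽ x2)) ⊽ (x1 ⊽ x2)) ⊕ (x1 ⊽ (x1 ⊽ x2))

((x1 ⊽ (x1 ⊽ x2)) ⊽ (x1 ⊽ x2)) ⊕ (x1 ⊽ (x1 ⊽ x2))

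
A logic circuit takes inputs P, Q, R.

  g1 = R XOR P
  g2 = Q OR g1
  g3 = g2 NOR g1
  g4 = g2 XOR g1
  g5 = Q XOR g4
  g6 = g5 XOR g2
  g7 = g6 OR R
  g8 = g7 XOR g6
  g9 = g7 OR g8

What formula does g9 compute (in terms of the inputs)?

(((Q XOR ((Q OR (R XOR P)) XOR (R XOR P))) XOR (Q OR (R XOR P))) OR R) OR ((((Q XOR ((Q OR (R XOR P)) XOR (R XOR P))) XOR (Q OR (R XOR P))) OR R) XOR ((Q XOR ((Q OR (R XOR P)) XOR (R XOR P))) XOR (Q OR (R XOR P))))

g1 = R XOR P
g2 = Q OR g1 = Q OR (R XOR P)
g4 = g2 XOR g1 = (Q OR (R XOR P)) XOR (R XOR P)
g5 = Q XOR g4 = Q XOR ((Q OR (R XOR P)) XOR (R XOR P))
g6 = g5 XOR g2 = (Q XOR ((Q OR (R XOR P)) XOR (R XOR P))) XOR (Q OR (R XOR P))
g7 = g6 OR R = ((Q XOR ((Q OR (R XOR P)) XOR (R XOR P))) XOR (Q OR (R XOR P))) OR R
g8 = g7 XOR g6 = (((Q XOR ((Q OR (R XOR P)) XOR (R XOR P))) XOR (Q OR (R XOR P))) OR R) XOR ((Q XOR ((Q OR (R XOR P)) XOR (R XOR P))) XOR (Q OR (R XOR P)))
g9 = g7 OR g8 = (((Q XOR ((Q OR (R XOR P)) XOR (R XOR P))) XOR (Q OR (R XOR P))) OR R) OR ((((Q XOR ((Q OR (R XOR P)) XOR (R XOR P))) XOR (Q OR (R XOR P))) OR R) XOR ((Q XOR ((Q OR (R XOR P)) XOR (R XOR P))) XOR (Q OR (R XOR P))))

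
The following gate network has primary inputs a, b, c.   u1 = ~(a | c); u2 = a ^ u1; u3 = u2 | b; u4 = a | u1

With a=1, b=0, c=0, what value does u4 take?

u1 = ~(1 | 0) = 0
u4 = 1 | 0 = 1

1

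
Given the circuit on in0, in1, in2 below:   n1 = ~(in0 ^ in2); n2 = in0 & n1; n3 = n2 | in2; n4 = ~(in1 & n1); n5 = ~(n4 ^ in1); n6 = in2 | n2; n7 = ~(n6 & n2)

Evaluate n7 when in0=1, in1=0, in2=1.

0

n1 = ~(1 ^ 1) = 1
n2 = 1 & 1 = 1
n6 = 1 | 1 = 1
n7 = ~(1 & 1) = 0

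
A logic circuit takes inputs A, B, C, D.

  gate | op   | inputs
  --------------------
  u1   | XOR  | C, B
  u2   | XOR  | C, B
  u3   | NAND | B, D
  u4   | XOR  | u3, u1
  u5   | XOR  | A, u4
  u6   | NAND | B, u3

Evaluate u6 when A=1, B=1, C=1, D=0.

0

u3 = 1 NAND 0 = 1
u6 = 1 NAND 1 = 0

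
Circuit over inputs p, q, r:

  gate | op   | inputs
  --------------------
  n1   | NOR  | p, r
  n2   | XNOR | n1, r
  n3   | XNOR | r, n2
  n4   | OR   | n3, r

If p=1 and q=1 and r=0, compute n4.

0

n1 = 1 NOR 0 = 0
n2 = 0 XNOR 0 = 1
n3 = 0 XNOR 1 = 0
n4 = 0 OR 0 = 0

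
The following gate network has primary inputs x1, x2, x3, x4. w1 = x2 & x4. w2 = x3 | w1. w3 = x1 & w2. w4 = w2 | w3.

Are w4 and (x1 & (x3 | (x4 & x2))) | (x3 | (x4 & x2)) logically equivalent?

Yes

w1 = x2 & x4
w2 = x3 | w1 = x3 | (x2 & x4)
w3 = x1 & w2 = x1 & (x3 | (x2 & x4))
w4 = w2 | w3 = (x3 | (x2 & x4)) | (x1 & (x3 | (x2 & x4)))
At x1=0, x2=0, x3=0, x4=0: circuit gives 0, formula gives 0.
At x1=0, x2=0, x3=1, x4=0: circuit gives 1, formula gives 1.
Agrees on all 16 inputs.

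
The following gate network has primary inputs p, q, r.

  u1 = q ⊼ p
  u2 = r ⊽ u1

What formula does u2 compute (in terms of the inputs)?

r ⊽ (q ⊼ p)

u1 = q ⊼ p
u2 = r ⊽ u1 = r ⊽ (q ⊼ p)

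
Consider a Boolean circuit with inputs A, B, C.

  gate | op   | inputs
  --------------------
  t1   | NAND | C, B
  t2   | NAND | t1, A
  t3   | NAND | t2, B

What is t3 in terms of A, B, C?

t1 = C NAND B
t2 = t1 NAND A = (C NAND B) NAND A
t3 = t2 NAND B = ((C NAND B) NAND A) NAND B

((C NAND B) NAND A) NAND B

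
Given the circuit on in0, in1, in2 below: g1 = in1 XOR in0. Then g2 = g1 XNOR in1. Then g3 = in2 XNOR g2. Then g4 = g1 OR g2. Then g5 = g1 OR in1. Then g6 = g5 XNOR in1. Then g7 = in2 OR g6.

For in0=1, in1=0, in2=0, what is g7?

0

g1 = 0 XOR 1 = 1
g5 = 1 OR 0 = 1
g6 = 1 XNOR 0 = 0
g7 = 0 OR 0 = 0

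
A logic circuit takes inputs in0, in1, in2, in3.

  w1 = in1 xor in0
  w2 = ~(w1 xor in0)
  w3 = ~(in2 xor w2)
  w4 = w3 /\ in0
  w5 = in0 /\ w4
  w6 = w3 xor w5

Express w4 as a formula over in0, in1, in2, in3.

(~(in2 xor (~((in1 xor in0) xor in0)))) /\ in0

w1 = in1 xor in0
w2 = ~(w1 xor in0) = ~((in1 xor in0) xor in0)
w3 = ~(in2 xor w2) = ~(in2 xor (~((in1 xor in0) xor in0)))
w4 = w3 /\ in0 = (~(in2 xor (~((in1 xor in0) xor in0)))) /\ in0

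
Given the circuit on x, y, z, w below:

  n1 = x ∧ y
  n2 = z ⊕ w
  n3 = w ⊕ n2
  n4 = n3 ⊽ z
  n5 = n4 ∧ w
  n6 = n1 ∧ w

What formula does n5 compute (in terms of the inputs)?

((w ⊕ (z ⊕ w)) ⊽ z) ∧ w

n2 = z ⊕ w
n3 = w ⊕ n2 = w ⊕ (z ⊕ w)
n4 = n3 ⊽ z = (w ⊕ (z ⊕ w)) ⊽ z
n5 = n4 ∧ w = ((w ⊕ (z ⊕ w)) ⊽ z) ∧ w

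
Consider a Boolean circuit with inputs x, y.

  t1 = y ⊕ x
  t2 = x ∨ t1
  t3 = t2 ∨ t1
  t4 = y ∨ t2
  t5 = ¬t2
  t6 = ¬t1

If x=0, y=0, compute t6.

t1 = 0 ⊕ 0 = 0
t6 = ¬0 = 1

1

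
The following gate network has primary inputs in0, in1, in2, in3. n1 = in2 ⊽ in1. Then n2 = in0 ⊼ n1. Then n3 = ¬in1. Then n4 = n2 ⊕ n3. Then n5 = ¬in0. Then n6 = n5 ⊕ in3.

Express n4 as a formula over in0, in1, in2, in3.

n1 = in2 ⊽ in1
n2 = in0 ⊼ n1 = in0 ⊼ (in2 ⊽ in1)
n3 = ¬in1
n4 = n2 ⊕ n3 = (in0 ⊼ (in2 ⊽ in1)) ⊕ ¬in1

(in0 ⊼ (in2 ⊽ in1)) ⊕ ¬in1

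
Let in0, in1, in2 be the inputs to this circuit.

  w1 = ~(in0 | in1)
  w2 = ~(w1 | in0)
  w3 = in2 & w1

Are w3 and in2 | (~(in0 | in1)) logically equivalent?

w1 = ~(in0 | in1)
w3 = in2 & w1 = in2 & (~(in0 | in1))
At in0=0, in1=0, in2=0: circuit gives 0, formula gives 1.

No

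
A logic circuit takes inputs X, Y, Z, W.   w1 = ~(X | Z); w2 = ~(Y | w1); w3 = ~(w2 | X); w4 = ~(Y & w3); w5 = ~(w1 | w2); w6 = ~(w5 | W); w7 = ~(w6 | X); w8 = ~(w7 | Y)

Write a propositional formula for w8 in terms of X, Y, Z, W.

~((~((~((~((~(X | Z)) | (~(Y | (~(X | Z)))))) | W)) | X)) | Y)

w1 = ~(X | Z)
w2 = ~(Y | w1) = ~(Y | (~(X | Z)))
w5 = ~(w1 | w2) = ~((~(X | Z)) | (~(Y | (~(X | Z)))))
w6 = ~(w5 | W) = ~((~((~(X | Z)) | (~(Y | (~(X | Z)))))) | W)
w7 = ~(w6 | X) = ~((~((~((~(X | Z)) | (~(Y | (~(X | Z)))))) | W)) | X)
w8 = ~(w7 | Y) = ~((~((~((~((~(X | Z)) | (~(Y | (~(X | Z)))))) | W)) | X)) | Y)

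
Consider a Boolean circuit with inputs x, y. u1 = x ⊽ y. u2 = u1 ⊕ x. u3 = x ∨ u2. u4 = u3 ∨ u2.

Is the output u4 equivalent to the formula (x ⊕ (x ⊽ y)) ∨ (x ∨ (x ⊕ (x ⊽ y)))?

u1 = x ⊽ y
u2 = u1 ⊕ x = (x ⊽ y) ⊕ x
u3 = x ∨ u2 = x ∨ ((x ⊽ y) ⊕ x)
u4 = u3 ∨ u2 = (x ∨ ((x ⊽ y) ⊕ x)) ∨ ((x ⊽ y) ⊕ x)
At x=0, y=1: circuit gives 0, formula gives 0.
At x=0, y=0: circuit gives 1, formula gives 1.
Agrees on all 4 inputs.

Yes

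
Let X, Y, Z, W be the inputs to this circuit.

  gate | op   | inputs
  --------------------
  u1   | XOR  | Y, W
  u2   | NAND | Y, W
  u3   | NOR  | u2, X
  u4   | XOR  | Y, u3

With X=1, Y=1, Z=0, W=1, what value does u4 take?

1

u2 = 1 NAND 1 = 0
u3 = 0 NOR 1 = 0
u4 = 1 XOR 0 = 1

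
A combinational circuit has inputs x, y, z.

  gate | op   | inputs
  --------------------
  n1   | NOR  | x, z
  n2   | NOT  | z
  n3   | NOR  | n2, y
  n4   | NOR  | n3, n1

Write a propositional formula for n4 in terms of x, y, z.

(NOT z NOR y) NOR (x NOR z)

n1 = x NOR z
n2 = NOT z
n3 = n2 NOR y = NOT z NOR y
n4 = n3 NOR n1 = (NOT z NOR y) NOR (x NOR z)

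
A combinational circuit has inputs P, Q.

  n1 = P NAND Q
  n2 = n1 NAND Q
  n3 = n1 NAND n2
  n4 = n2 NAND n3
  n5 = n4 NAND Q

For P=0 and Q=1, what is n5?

n1 = 0 NAND 1 = 1
n2 = 1 NAND 1 = 0
n3 = 1 NAND 0 = 1
n4 = 0 NAND 1 = 1
n5 = 1 NAND 1 = 0

0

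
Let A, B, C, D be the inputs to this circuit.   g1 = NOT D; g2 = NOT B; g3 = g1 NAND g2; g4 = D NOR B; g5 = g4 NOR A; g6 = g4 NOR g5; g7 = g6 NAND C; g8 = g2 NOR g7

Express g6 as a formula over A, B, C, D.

(D NOR B) NOR ((D NOR B) NOR A)

g4 = D NOR B
g5 = g4 NOR A = (D NOR B) NOR A
g6 = g4 NOR g5 = (D NOR B) NOR ((D NOR B) NOR A)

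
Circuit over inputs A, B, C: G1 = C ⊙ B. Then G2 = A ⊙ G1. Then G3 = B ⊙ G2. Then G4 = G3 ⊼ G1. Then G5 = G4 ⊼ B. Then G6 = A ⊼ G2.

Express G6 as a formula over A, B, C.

G1 = C ⊙ B
G2 = A ⊙ G1 = A ⊙ (C ⊙ B)
G6 = A ⊼ G2 = A ⊼ (A ⊙ (C ⊙ B))

A ⊼ (A ⊙ (C ⊙ B))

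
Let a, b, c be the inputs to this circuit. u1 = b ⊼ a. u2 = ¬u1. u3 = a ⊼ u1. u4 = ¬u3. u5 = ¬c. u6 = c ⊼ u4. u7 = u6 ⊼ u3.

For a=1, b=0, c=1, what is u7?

1

u1 = 0 ⊼ 1 = 1
u3 = 1 ⊼ 1 = 0
u4 = ¬0 = 1
u6 = 1 ⊼ 1 = 0
u7 = 0 ⊼ 0 = 1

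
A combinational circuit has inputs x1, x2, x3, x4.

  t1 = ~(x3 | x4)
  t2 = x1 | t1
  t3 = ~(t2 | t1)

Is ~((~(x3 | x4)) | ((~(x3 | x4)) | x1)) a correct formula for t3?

t1 = ~(x3 | x4)
t2 = x1 | t1 = x1 | (~(x3 | x4))
t3 = ~(t2 | t1) = ~((x1 | (~(x3 | x4))) | (~(x3 | x4)))
At x1=0, x2=0, x3=0, x4=0: circuit gives 0, formula gives 0.
At x1=0, x2=0, x3=0, x4=1: circuit gives 1, formula gives 1.
Agrees on all 16 inputs.

Yes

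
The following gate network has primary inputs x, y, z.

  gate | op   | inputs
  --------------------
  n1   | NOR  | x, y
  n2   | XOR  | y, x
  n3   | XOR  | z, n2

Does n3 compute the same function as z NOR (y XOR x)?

n2 = y XOR x
n3 = z XOR n2 = z XOR (y XOR x)
At x=0, y=0, z=0: circuit gives 0, formula gives 1.

No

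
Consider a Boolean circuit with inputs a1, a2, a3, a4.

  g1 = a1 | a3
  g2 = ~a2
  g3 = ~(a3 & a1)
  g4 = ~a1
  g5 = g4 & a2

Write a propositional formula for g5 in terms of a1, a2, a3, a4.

g4 = ~a1
g5 = g4 & a2 = ~a1 & a2

~a1 & a2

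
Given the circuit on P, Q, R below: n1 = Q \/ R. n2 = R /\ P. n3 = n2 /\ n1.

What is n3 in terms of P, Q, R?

n1 = Q \/ R
n2 = R /\ P
n3 = n2 /\ n1 = (R /\ P) /\ (Q \/ R)

(R /\ P) /\ (Q \/ R)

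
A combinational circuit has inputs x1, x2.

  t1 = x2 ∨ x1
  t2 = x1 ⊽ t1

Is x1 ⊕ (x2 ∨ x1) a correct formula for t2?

No

t1 = x2 ∨ x1
t2 = x1 ⊽ t1 = x1 ⊽ (x2 ∨ x1)
At x1=0, x2=0: circuit gives 1, formula gives 0.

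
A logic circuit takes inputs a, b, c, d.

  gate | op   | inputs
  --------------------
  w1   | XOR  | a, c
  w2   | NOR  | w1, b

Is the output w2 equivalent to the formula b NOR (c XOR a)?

w1 = a XOR c
w2 = w1 NOR b = (a XOR c) NOR b
At a=0, b=0, c=1, d=0: circuit gives 0, formula gives 0.
At a=0, b=0, c=0, d=0: circuit gives 1, formula gives 1.
Agrees on all 16 inputs.

Yes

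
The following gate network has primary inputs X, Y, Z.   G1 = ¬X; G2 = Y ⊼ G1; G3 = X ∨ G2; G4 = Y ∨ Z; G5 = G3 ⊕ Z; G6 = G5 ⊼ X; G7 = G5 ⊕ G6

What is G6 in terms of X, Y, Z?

((X ∨ (Y ⊼ ¬X)) ⊕ Z) ⊼ X

G1 = ¬X
G2 = Y ⊼ G1 = Y ⊼ ¬X
G3 = X ∨ G2 = X ∨ (Y ⊼ ¬X)
G5 = G3 ⊕ Z = (X ∨ (Y ⊼ ¬X)) ⊕ Z
G6 = G5 ⊼ X = ((X ∨ (Y ⊼ ¬X)) ⊕ Z) ⊼ X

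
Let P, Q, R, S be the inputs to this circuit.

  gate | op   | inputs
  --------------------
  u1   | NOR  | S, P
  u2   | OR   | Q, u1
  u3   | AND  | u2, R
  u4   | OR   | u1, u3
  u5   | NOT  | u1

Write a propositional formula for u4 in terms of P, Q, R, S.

(S NOR P) OR ((Q OR (S NOR P)) AND R)

u1 = S NOR P
u2 = Q OR u1 = Q OR (S NOR P)
u3 = u2 AND R = (Q OR (S NOR P)) AND R
u4 = u1 OR u3 = (S NOR P) OR ((Q OR (S NOR P)) AND R)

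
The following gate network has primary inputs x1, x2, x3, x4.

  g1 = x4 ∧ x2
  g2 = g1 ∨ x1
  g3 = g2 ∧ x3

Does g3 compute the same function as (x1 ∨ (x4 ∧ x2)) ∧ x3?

g1 = x4 ∧ x2
g2 = g1 ∨ x1 = (x4 ∧ x2) ∨ x1
g3 = g2 ∧ x3 = ((x4 ∧ x2) ∨ x1) ∧ x3
At x1=0, x2=0, x3=0, x4=0: circuit gives 0, formula gives 0.
At x1=0, x2=1, x3=1, x4=1: circuit gives 1, formula gives 1.
Agrees on all 16 inputs.

Yes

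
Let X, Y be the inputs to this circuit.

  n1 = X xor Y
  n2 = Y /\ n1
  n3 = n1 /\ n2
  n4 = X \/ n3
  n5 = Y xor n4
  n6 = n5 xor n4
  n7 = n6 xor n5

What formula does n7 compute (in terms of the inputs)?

n1 = X xor Y
n2 = Y /\ n1 = Y /\ (X xor Y)
n3 = n1 /\ n2 = (X xor Y) /\ (Y /\ (X xor Y))
n4 = X \/ n3 = X \/ ((X xor Y) /\ (Y /\ (X xor Y)))
n5 = Y xor n4 = Y xor (X \/ ((X xor Y) /\ (Y /\ (X xor Y))))
n6 = n5 xor n4 = (Y xor (X \/ ((X xor Y) /\ (Y /\ (X xor Y))))) xor (X \/ ((X xor Y) /\ (Y /\ (X xor Y))))
n7 = n6 xor n5 = ((Y xor (X \/ ((X xor Y) /\ (Y /\ (X xor Y))))) xor (X \/ ((X xor Y) /\ (Y /\ (X xor Y))))) xor (Y xor (X \/ ((X xor Y) /\ (Y /\ (X xor Y)))))

((Y xor (X \/ ((X xor Y) /\ (Y /\ (X xor Y))))) xor (X \/ ((X xor Y) /\ (Y /\ (X xor Y))))) xor (Y xor (X \/ ((X xor Y) /\ (Y /\ (X xor Y)))))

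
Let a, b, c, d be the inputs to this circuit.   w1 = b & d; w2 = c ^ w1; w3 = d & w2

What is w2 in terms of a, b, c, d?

w1 = b & d
w2 = c ^ w1 = c ^ (b & d)

c ^ (b & d)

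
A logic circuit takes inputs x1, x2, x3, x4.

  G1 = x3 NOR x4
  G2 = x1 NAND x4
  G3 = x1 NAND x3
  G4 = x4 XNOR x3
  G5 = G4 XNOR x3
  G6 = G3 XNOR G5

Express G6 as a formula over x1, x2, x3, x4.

(x1 NAND x3) XNOR ((x4 XNOR x3) XNOR x3)

G3 = x1 NAND x3
G4 = x4 XNOR x3
G5 = G4 XNOR x3 = (x4 XNOR x3) XNOR x3
G6 = G3 XNOR G5 = (x1 NAND x3) XNOR ((x4 XNOR x3) XNOR x3)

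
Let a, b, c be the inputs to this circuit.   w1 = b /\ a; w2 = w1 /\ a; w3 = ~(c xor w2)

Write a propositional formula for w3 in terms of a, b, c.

~(c xor ((b /\ a) /\ a))

w1 = b /\ a
w2 = w1 /\ a = (b /\ a) /\ a
w3 = ~(c xor w2) = ~(c xor ((b /\ a) /\ a))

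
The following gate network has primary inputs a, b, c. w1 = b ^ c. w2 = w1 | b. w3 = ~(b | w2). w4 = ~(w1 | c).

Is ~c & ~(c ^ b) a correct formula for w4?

Yes

w1 = b ^ c
w4 = ~(w1 | c) = ~((b ^ c) | c)
At a=0, b=0, c=1: circuit gives 0, formula gives 0.
At a=0, b=0, c=0: circuit gives 1, formula gives 1.
Agrees on all 8 inputs.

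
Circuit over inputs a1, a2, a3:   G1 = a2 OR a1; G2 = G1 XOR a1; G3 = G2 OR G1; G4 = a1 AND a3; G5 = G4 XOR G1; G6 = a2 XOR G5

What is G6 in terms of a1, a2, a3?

G1 = a2 OR a1
G4 = a1 AND a3
G5 = G4 XOR G1 = (a1 AND a3) XOR (a2 OR a1)
G6 = a2 XOR G5 = a2 XOR ((a1 AND a3) XOR (a2 OR a1))

a2 XOR ((a1 AND a3) XOR (a2 OR a1))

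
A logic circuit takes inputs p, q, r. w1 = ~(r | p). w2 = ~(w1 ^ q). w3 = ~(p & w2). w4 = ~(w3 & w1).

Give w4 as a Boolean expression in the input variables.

w1 = ~(r | p)
w2 = ~(w1 ^ q) = ~((~(r | p)) ^ q)
w3 = ~(p & w2) = ~(p & (~((~(r | p)) ^ q)))
w4 = ~(w3 & w1) = ~((~(p & (~((~(r | p)) ^ q)))) & (~(r | p)))

~((~(p & (~((~(r | p)) ^ q)))) & (~(r | p)))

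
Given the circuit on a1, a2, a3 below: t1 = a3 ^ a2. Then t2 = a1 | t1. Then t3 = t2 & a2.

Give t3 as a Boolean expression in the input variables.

t1 = a3 ^ a2
t2 = a1 | t1 = a1 | (a3 ^ a2)
t3 = t2 & a2 = (a1 | (a3 ^ a2)) & a2

(a1 | (a3 ^ a2)) & a2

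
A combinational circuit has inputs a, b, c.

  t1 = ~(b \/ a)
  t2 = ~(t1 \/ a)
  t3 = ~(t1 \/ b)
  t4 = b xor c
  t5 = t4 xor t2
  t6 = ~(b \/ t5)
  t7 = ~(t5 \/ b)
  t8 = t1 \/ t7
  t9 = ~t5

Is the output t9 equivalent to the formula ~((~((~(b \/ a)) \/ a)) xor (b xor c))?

t1 = ~(b \/ a)
t2 = ~(t1 \/ a) = ~((~(b \/ a)) \/ a)
t4 = b xor c
t5 = t4 xor t2 = (b xor c) xor (~((~(b \/ a)) \/ a))
t9 = ~t5 = ~((b xor c) xor (~((~(b \/ a)) \/ a)))
At a=0, b=0, c=1: circuit gives 0, formula gives 0.
At a=0, b=0, c=0: circuit gives 1, formula gives 1.
Agrees on all 8 inputs.

Yes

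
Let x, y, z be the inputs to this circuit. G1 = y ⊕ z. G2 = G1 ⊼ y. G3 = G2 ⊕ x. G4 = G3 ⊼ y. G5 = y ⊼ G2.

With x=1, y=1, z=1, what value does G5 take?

0

G1 = 1 ⊕ 1 = 0
G2 = 0 ⊼ 1 = 1
G5 = 1 ⊼ 1 = 0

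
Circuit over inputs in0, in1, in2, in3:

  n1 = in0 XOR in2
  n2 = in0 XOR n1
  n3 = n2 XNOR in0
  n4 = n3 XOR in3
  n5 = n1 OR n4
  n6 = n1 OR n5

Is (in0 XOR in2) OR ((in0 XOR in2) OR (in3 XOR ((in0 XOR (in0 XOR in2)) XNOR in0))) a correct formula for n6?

n1 = in0 XOR in2
n2 = in0 XOR n1 = in0 XOR (in0 XOR in2)
n3 = n2 XNOR in0 = (in0 XOR (in0 XOR in2)) XNOR in0
n4 = n3 XOR in3 = ((in0 XOR (in0 XOR in2)) XNOR in0) XOR in3
n5 = n1 OR n4 = (in0 XOR in2) OR (((in0 XOR (in0 XOR in2)) XNOR in0) XOR in3)
n6 = n1 OR n5 = (in0 XOR in2) OR ((in0 XOR in2) OR (((in0 XOR (in0 XOR in2)) XNOR in0) XOR in3))
At in0=0, in1=0, in2=0, in3=1: circuit gives 0, formula gives 0.
At in0=0, in1=0, in2=0, in3=0: circuit gives 1, formula gives 1.
Agrees on all 16 inputs.

Yes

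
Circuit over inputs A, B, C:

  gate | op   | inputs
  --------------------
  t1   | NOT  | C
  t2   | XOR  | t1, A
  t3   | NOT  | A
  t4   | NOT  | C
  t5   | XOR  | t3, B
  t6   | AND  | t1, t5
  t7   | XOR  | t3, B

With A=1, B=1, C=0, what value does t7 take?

1

t3 = NOT 1 = 0
t7 = 0 XOR 1 = 1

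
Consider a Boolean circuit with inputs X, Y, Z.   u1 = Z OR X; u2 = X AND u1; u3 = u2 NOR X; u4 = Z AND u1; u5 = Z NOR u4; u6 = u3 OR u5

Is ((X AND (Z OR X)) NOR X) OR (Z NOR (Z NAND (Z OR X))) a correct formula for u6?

No

u1 = Z OR X
u2 = X AND u1 = X AND (Z OR X)
u3 = u2 NOR X = (X AND (Z OR X)) NOR X
u4 = Z AND u1 = Z AND (Z OR X)
u5 = Z NOR u4 = Z NOR (Z AND (Z OR X))
u6 = u3 OR u5 = ((X AND (Z OR X)) NOR X) OR (Z NOR (Z AND (Z OR X)))
At X=1, Y=0, Z=0: circuit gives 1, formula gives 0.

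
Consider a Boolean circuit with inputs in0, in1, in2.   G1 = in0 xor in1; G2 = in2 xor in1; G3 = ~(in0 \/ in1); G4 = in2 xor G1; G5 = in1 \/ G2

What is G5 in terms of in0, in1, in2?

in1 \/ (in2 xor in1)

G2 = in2 xor in1
G5 = in1 \/ G2 = in1 \/ (in2 xor in1)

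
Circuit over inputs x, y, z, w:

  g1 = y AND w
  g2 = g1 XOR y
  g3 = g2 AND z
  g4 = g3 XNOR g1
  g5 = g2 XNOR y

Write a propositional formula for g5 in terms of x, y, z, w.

g1 = y AND w
g2 = g1 XOR y = (y AND w) XOR y
g5 = g2 XNOR y = ((y AND w) XOR y) XNOR y

((y AND w) XOR y) XNOR y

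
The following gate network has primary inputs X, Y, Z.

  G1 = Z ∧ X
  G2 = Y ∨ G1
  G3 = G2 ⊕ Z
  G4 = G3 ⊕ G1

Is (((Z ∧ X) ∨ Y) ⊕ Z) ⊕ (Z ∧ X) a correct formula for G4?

Yes

G1 = Z ∧ X
G2 = Y ∨ G1 = Y ∨ (Z ∧ X)
G3 = G2 ⊕ Z = (Y ∨ (Z ∧ X)) ⊕ Z
G4 = G3 ⊕ G1 = ((Y ∨ (Z ∧ X)) ⊕ Z) ⊕ (Z ∧ X)
At X=0, Y=0, Z=0: circuit gives 0, formula gives 0.
At X=0, Y=0, Z=1: circuit gives 1, formula gives 1.
Agrees on all 8 inputs.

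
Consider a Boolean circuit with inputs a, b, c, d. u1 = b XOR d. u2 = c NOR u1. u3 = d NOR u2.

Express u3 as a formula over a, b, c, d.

d NOR (c NOR (b XOR d))

u1 = b XOR d
u2 = c NOR u1 = c NOR (b XOR d)
u3 = d NOR u2 = d NOR (c NOR (b XOR d))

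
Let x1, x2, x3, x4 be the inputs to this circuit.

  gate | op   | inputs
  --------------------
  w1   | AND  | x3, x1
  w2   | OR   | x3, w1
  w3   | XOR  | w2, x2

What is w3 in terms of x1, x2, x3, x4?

w1 = x3 AND x1
w2 = x3 OR w1 = x3 OR (x3 AND x1)
w3 = w2 XOR x2 = (x3 OR (x3 AND x1)) XOR x2

(x3 OR (x3 AND x1)) XOR x2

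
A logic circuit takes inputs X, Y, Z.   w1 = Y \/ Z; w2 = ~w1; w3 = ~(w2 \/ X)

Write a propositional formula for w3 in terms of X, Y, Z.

w1 = Y \/ Z
w2 = ~w1 = ~(Y \/ Z)
w3 = ~(w2 \/ X) = ~(~(Y \/ Z) \/ X)

~(~(Y \/ Z) \/ X)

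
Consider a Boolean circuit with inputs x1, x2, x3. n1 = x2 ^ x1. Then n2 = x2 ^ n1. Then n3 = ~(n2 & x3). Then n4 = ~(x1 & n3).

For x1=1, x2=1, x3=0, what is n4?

0

n1 = 1 ^ 1 = 0
n2 = 1 ^ 0 = 1
n3 = ~(1 & 0) = 1
n4 = ~(1 & 1) = 0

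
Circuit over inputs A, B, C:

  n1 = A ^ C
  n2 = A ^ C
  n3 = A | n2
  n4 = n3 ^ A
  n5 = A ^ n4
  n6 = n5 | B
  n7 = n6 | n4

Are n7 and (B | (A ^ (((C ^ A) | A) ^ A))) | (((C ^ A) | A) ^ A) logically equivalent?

Yes

n2 = A ^ C
n3 = A | n2 = A | (A ^ C)
n4 = n3 ^ A = (A | (A ^ C)) ^ A
n5 = A ^ n4 = A ^ ((A | (A ^ C)) ^ A)
n6 = n5 | B = (A ^ ((A | (A ^ C)) ^ A)) | B
n7 = n6 | n4 = ((A ^ ((A | (A ^ C)) ^ A)) | B) | ((A | (A ^ C)) ^ A)
At A=0, B=0, C=0: circuit gives 0, formula gives 0.
At A=0, B=0, C=1: circuit gives 1, formula gives 1.
Agrees on all 8 inputs.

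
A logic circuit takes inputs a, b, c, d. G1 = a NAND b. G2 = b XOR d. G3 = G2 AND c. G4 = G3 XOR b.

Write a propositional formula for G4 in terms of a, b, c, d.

((b XOR d) AND c) XOR b

G2 = b XOR d
G3 = G2 AND c = (b XOR d) AND c
G4 = G3 XOR b = ((b XOR d) AND c) XOR b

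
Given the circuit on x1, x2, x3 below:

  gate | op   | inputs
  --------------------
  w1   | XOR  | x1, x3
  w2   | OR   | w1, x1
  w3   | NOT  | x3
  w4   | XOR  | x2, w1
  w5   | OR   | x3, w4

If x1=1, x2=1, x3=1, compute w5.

w1 = 1 XOR 1 = 0
w4 = 1 XOR 0 = 1
w5 = 1 OR 1 = 1

1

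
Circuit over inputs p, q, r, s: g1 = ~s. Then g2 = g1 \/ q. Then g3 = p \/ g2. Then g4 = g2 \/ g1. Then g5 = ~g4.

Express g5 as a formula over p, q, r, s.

~((~s \/ q) \/ ~s)

g1 = ~s
g2 = g1 \/ q = ~s \/ q
g4 = g2 \/ g1 = (~s \/ q) \/ ~s
g5 = ~g4 = ~((~s \/ q) \/ ~s)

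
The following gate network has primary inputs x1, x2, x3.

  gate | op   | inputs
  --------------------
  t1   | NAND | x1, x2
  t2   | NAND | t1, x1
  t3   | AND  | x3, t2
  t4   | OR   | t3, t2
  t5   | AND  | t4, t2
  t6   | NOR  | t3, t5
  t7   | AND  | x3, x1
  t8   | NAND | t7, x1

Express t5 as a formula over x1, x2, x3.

t1 = x1 NAND x2
t2 = t1 NAND x1 = (x1 NAND x2) NAND x1
t3 = x3 AND t2 = x3 AND ((x1 NAND x2) NAND x1)
t4 = t3 OR t2 = (x3 AND ((x1 NAND x2) NAND x1)) OR ((x1 NAND x2) NAND x1)
t5 = t4 AND t2 = ((x3 AND ((x1 NAND x2) NAND x1)) OR ((x1 NAND x2) NAND x1)) AND ((x1 NAND x2) NAND x1)

((x3 AND ((x1 NAND x2) NAND x1)) OR ((x1 NAND x2) NAND x1)) AND ((x1 NAND x2) NAND x1)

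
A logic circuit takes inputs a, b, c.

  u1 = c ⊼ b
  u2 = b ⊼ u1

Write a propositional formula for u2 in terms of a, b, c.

u1 = c ⊼ b
u2 = b ⊼ u1 = b ⊼ (c ⊼ b)

b ⊼ (c ⊼ b)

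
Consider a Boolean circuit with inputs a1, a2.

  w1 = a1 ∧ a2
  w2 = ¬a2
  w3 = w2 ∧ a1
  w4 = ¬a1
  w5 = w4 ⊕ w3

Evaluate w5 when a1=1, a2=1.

w2 = ¬1 = 0
w3 = 0 ∧ 1 = 0
w4 = ¬1 = 0
w5 = 0 ⊕ 0 = 0

0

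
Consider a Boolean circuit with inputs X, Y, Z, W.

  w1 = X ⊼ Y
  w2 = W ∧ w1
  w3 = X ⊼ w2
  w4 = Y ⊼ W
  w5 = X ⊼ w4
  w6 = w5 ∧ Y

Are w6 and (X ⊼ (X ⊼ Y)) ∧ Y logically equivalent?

No

w4 = Y ⊼ W
w5 = X ⊼ w4 = X ⊼ (Y ⊼ W)
w6 = w5 ∧ Y = (X ⊼ (Y ⊼ W)) ∧ Y
At X=1, Y=1, Z=0, W=0: circuit gives 0, formula gives 1.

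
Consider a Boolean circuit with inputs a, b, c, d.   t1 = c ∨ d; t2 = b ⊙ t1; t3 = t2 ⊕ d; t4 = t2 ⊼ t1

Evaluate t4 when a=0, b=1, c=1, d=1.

t1 = 1 ∨ 1 = 1
t2 = 1 ⊙ 1 = 1
t4 = 1 ⊼ 1 = 0

0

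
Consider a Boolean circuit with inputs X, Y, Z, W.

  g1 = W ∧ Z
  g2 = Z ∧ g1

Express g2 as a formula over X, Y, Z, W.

Z ∧ (W ∧ Z)

g1 = W ∧ Z
g2 = Z ∧ g1 = Z ∧ (W ∧ Z)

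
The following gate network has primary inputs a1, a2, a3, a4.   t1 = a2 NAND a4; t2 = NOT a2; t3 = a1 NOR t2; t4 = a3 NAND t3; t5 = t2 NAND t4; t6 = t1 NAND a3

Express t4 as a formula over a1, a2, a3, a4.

t2 = NOT a2
t3 = a1 NOR t2 = a1 NOR NOT a2
t4 = a3 NAND t3 = a3 NAND (a1 NOR NOT a2)

a3 NAND (a1 NOR NOT a2)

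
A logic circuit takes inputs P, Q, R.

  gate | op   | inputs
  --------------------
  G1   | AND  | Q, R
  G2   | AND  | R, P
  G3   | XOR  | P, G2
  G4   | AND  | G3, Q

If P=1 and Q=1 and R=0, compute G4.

1

G2 = 0 AND 1 = 0
G3 = 1 XOR 0 = 1
G4 = 1 AND 1 = 1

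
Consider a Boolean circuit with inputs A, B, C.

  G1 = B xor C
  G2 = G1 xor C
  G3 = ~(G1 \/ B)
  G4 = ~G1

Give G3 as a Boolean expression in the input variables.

G1 = B xor C
G3 = ~(G1 \/ B) = ~((B xor C) \/ B)

~((B xor C) \/ B)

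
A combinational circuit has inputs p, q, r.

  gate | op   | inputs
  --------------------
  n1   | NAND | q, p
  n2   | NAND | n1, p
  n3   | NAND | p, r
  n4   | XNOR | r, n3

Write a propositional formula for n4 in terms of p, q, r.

r XNOR (p NAND r)

n3 = p NAND r
n4 = r XNOR n3 = r XNOR (p NAND r)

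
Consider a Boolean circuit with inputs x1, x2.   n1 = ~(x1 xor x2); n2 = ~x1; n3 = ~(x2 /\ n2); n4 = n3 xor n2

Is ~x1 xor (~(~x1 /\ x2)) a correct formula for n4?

n2 = ~x1
n3 = ~(x2 /\ n2) = ~(x2 /\ ~x1)
n4 = n3 xor n2 = (~(x2 /\ ~x1)) xor ~x1
At x1=0, x2=0: circuit gives 0, formula gives 0.
At x1=0, x2=1: circuit gives 1, formula gives 1.
Agrees on all 4 inputs.

Yes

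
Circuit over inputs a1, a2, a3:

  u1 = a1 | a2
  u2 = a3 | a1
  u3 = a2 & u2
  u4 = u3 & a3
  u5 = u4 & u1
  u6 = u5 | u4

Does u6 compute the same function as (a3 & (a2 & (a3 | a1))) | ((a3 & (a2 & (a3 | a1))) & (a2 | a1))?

u1 = a1 | a2
u2 = a3 | a1
u3 = a2 & u2 = a2 & (a3 | a1)
u4 = u3 & a3 = (a2 & (a3 | a1)) & a3
u5 = u4 & u1 = ((a2 & (a3 | a1)) & a3) & (a1 | a2)
u6 = u5 | u4 = (((a2 & (a3 | a1)) & a3) & (a1 | a2)) | ((a2 & (a3 | a1)) & a3)
At a1=0, a2=0, a3=0: circuit gives 0, formula gives 0.
At a1=0, a2=1, a3=1: circuit gives 1, formula gives 1.
Agrees on all 8 inputs.

Yes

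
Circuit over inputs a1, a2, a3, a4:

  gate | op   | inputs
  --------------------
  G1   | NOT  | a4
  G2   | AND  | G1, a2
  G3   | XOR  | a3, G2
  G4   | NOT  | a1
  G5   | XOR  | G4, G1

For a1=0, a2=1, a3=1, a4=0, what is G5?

G1 = NOT 0 = 1
G4 = NOT 0 = 1
G5 = 1 XOR 1 = 0

0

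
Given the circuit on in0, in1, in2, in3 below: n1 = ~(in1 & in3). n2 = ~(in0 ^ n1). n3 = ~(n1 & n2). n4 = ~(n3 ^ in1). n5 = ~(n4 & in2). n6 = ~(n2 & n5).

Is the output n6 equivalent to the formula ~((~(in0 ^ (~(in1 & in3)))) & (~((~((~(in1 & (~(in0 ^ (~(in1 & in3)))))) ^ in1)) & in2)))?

n1 = ~(in1 & in3)
n2 = ~(in0 ^ n1) = ~(in0 ^ (~(in1 & in3)))
n3 = ~(n1 & n2) = ~((~(in1 & in3)) & (~(in0 ^ (~(in1 & in3)))))
n4 = ~(n3 ^ in1) = ~((~((~(in1 & in3)) & (~(in0 ^ (~(in1 & in3)))))) ^ in1)
n5 = ~(n4 & in2) = ~((~((~((~(in1 & in3)) & (~(in0 ^ (~(in1 & in3)))))) ^ in1)) & in2)
n6 = ~(n2 & n5) = ~((~(in0 ^ (~(in1 & in3)))) & (~((~((~((~(in1 & in3)) & (~(in0 ^ (~(in1 & in3)))))) ^ in1)) & in2)))
At in0=0, in1=1, in2=1, in3=1: circuit gives 1, formula gives 0.

No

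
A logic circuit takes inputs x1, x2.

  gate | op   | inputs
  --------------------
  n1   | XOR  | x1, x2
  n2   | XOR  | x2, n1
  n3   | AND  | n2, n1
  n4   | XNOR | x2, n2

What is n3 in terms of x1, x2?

(x2 XOR (x1 XOR x2)) AND (x1 XOR x2)

n1 = x1 XOR x2
n2 = x2 XOR n1 = x2 XOR (x1 XOR x2)
n3 = n2 AND n1 = (x2 XOR (x1 XOR x2)) AND (x1 XOR x2)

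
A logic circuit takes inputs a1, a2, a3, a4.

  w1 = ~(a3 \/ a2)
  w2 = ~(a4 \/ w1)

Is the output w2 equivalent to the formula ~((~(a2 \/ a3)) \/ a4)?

w1 = ~(a3 \/ a2)
w2 = ~(a4 \/ w1) = ~(a4 \/ (~(a3 \/ a2)))
At a1=0, a2=0, a3=0, a4=0: circuit gives 0, formula gives 0.
At a1=0, a2=0, a3=1, a4=0: circuit gives 1, formula gives 1.
Agrees on all 16 inputs.

Yes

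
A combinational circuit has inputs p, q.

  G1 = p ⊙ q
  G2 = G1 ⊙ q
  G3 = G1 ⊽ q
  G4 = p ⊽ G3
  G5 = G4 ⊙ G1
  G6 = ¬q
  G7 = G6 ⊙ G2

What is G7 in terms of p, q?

¬q ⊙ ((p ⊙ q) ⊙ q)

G1 = p ⊙ q
G2 = G1 ⊙ q = (p ⊙ q) ⊙ q
G6 = ¬q
G7 = G6 ⊙ G2 = ¬q ⊙ ((p ⊙ q) ⊙ q)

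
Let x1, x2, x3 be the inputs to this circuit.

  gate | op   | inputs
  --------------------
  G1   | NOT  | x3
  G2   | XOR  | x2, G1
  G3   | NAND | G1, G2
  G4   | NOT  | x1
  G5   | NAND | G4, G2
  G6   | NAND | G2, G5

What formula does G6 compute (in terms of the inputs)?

(x2 XOR NOT x3) NAND (NOT x1 NAND (x2 XOR NOT x3))

G1 = NOT x3
G2 = x2 XOR G1 = x2 XOR NOT x3
G4 = NOT x1
G5 = G4 NAND G2 = NOT x1 NAND (x2 XOR NOT x3)
G6 = G2 NAND G5 = (x2 XOR NOT x3) NAND (NOT x1 NAND (x2 XOR NOT x3))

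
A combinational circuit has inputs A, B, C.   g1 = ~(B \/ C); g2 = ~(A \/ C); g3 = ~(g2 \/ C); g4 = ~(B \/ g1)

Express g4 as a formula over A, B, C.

g1 = ~(B \/ C)
g4 = ~(B \/ g1) = ~(B \/ (~(B \/ C)))

~(B \/ (~(B \/ C)))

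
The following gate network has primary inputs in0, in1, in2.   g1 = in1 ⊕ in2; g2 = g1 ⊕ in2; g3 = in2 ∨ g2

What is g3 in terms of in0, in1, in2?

g1 = in1 ⊕ in2
g2 = g1 ⊕ in2 = (in1 ⊕ in2) ⊕ in2
g3 = in2 ∨ g2 = in2 ∨ ((in1 ⊕ in2) ⊕ in2)

in2 ∨ ((in1 ⊕ in2) ⊕ in2)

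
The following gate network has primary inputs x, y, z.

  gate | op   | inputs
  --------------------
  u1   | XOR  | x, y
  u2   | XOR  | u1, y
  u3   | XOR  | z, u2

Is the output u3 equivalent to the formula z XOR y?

u1 = x XOR y
u2 = u1 XOR y = (x XOR y) XOR y
u3 = z XOR u2 = z XOR ((x XOR y) XOR y)
At x=0, y=1, z=0: circuit gives 0, formula gives 1.

No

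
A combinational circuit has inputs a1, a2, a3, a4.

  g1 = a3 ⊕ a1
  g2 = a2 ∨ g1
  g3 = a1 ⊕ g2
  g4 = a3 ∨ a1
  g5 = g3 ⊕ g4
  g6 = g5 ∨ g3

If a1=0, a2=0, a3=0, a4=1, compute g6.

g1 = 0 ⊕ 0 = 0
g2 = 0 ∨ 0 = 0
g3 = 0 ⊕ 0 = 0
g4 = 0 ∨ 0 = 0
g5 = 0 ⊕ 0 = 0
g6 = 0 ∨ 0 = 0

0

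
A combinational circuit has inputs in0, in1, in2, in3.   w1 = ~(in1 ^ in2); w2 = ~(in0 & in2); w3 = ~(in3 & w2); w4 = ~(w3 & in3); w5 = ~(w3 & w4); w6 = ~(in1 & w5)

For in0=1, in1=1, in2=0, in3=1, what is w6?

0

w2 = ~(1 & 0) = 1
w3 = ~(1 & 1) = 0
w4 = ~(0 & 1) = 1
w5 = ~(0 & 1) = 1
w6 = ~(1 & 1) = 0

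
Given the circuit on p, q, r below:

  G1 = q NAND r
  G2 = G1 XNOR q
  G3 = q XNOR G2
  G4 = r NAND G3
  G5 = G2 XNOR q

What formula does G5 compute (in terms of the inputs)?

((q NAND r) XNOR q) XNOR q

G1 = q NAND r
G2 = G1 XNOR q = (q NAND r) XNOR q
G5 = G2 XNOR q = ((q NAND r) XNOR q) XNOR q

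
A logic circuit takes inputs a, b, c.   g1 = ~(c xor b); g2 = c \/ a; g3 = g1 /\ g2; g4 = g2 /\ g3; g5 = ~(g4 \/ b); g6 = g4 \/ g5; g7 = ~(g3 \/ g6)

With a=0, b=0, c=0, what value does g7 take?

g1 = ~(0 xor 0) = 1
g2 = 0 \/ 0 = 0
g3 = 1 /\ 0 = 0
g4 = 0 /\ 0 = 0
g5 = ~(0 \/ 0) = 1
g6 = 0 \/ 1 = 1
g7 = ~(0 \/ 1) = 0

0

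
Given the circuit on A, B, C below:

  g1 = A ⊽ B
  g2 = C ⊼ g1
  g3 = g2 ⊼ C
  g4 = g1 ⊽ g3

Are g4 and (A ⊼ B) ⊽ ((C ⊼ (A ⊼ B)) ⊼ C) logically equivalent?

No

g1 = A ⊽ B
g2 = C ⊼ g1 = C ⊼ (A ⊽ B)
g3 = g2 ⊼ C = (C ⊼ (A ⊽ B)) ⊼ C
g4 = g1 ⊽ g3 = (A ⊽ B) ⊽ ((C ⊼ (A ⊽ B)) ⊼ C)
At A=0, B=1, C=1: circuit gives 1, formula gives 0.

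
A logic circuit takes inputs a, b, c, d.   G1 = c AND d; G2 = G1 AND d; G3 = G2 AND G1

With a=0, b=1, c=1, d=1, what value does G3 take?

G1 = 1 AND 1 = 1
G2 = 1 AND 1 = 1
G3 = 1 AND 1 = 1

1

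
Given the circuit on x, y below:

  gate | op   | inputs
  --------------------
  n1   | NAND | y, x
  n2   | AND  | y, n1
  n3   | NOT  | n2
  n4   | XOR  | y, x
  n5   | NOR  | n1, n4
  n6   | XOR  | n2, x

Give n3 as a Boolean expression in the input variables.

n1 = y NAND x
n2 = y AND n1 = y AND (y NAND x)
n3 = NOT n2 = NOT (y AND (y NAND x))

NOT (y AND (y NAND x))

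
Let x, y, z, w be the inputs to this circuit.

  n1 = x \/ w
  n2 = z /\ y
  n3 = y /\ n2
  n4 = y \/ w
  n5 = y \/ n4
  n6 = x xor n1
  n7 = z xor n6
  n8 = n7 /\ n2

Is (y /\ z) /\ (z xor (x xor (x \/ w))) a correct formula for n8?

n1 = x \/ w
n2 = z /\ y
n6 = x xor n1 = x xor (x \/ w)
n7 = z xor n6 = z xor (x xor (x \/ w))
n8 = n7 /\ n2 = (z xor (x xor (x \/ w))) /\ (z /\ y)
At x=0, y=0, z=0, w=0: circuit gives 0, formula gives 0.
At x=0, y=1, z=1, w=0: circuit gives 1, formula gives 1.
Agrees on all 16 inputs.

Yes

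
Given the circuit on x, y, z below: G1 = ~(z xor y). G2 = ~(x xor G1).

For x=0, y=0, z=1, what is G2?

G1 = ~(1 xor 0) = 0
G2 = ~(0 xor 0) = 1

1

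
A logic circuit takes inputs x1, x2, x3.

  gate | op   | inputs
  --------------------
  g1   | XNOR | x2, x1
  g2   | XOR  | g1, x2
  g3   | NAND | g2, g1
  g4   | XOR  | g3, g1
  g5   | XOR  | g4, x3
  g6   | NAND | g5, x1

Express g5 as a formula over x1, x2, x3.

((((x2 XNOR x1) XOR x2) NAND (x2 XNOR x1)) XOR (x2 XNOR x1)) XOR x3

g1 = x2 XNOR x1
g2 = g1 XOR x2 = (x2 XNOR x1) XOR x2
g3 = g2 NAND g1 = ((x2 XNOR x1) XOR x2) NAND (x2 XNOR x1)
g4 = g3 XOR g1 = (((x2 XNOR x1) XOR x2) NAND (x2 XNOR x1)) XOR (x2 XNOR x1)
g5 = g4 XOR x3 = ((((x2 XNOR x1) XOR x2) NAND (x2 XNOR x1)) XOR (x2 XNOR x1)) XOR x3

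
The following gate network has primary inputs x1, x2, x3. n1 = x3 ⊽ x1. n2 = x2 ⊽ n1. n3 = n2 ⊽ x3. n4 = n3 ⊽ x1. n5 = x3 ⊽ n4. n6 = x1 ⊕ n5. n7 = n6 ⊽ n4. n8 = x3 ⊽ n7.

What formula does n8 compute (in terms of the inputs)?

x3 ⊽ ((x1 ⊕ (x3 ⊽ (((x2 ⊽ (x3 ⊽ x1)) ⊽ x3) ⊽ x1))) ⊽ (((x2 ⊽ (x3 ⊽ x1)) ⊽ x3) ⊽ x1))

n1 = x3 ⊽ x1
n2 = x2 ⊽ n1 = x2 ⊽ (x3 ⊽ x1)
n3 = n2 ⊽ x3 = (x2 ⊽ (x3 ⊽ x1)) ⊽ x3
n4 = n3 ⊽ x1 = ((x2 ⊽ (x3 ⊽ x1)) ⊽ x3) ⊽ x1
n5 = x3 ⊽ n4 = x3 ⊽ (((x2 ⊽ (x3 ⊽ x1)) ⊽ x3) ⊽ x1)
n6 = x1 ⊕ n5 = x1 ⊕ (x3 ⊽ (((x2 ⊽ (x3 ⊽ x1)) ⊽ x3) ⊽ x1))
n7 = n6 ⊽ n4 = (x1 ⊕ (x3 ⊽ (((x2 ⊽ (x3 ⊽ x1)) ⊽ x3) ⊽ x1))) ⊽ (((x2 ⊽ (x3 ⊽ x1)) ⊽ x3) ⊽ x1)
n8 = x3 ⊽ n7 = x3 ⊽ ((x1 ⊕ (x3 ⊽ (((x2 ⊽ (x3 ⊽ x1)) ⊽ x3) ⊽ x1))) ⊽ (((x2 ⊽ (x3 ⊽ x1)) ⊽ x3) ⊽ x1))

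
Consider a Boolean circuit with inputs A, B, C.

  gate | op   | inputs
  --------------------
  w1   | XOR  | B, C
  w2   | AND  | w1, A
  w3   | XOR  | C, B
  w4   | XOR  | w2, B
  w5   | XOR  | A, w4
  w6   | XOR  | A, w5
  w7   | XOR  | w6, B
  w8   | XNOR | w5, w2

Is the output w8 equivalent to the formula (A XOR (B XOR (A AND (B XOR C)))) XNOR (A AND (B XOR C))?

w1 = B XOR C
w2 = w1 AND A = (B XOR C) AND A
w4 = w2 XOR B = ((B XOR C) AND A) XOR B
w5 = A XOR w4 = A XOR (((B XOR C) AND A) XOR B)
w8 = w5 XNOR w2 = (A XOR (((B XOR C) AND A) XOR B)) XNOR ((B XOR C) AND A)
At A=0, B=1, C=0: circuit gives 0, formula gives 0.
At A=0, B=0, C=0: circuit gives 1, formula gives 1.
Agrees on all 8 inputs.

Yes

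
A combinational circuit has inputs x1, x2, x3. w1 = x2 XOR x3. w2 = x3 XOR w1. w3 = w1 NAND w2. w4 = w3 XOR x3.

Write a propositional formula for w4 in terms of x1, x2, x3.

w1 = x2 XOR x3
w2 = x3 XOR w1 = x3 XOR (x2 XOR x3)
w3 = w1 NAND w2 = (x2 XOR x3) NAND (x3 XOR (x2 XOR x3))
w4 = w3 XOR x3 = ((x2 XOR x3) NAND (x3 XOR (x2 XOR x3))) XOR x3

((x2 XOR x3) NAND (x3 XOR (x2 XOR x3))) XOR x3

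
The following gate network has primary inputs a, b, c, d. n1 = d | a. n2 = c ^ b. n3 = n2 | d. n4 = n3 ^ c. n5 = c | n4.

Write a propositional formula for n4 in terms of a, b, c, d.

n2 = c ^ b
n3 = n2 | d = (c ^ b) | d
n4 = n3 ^ c = ((c ^ b) | d) ^ c

((c ^ b) | d) ^ c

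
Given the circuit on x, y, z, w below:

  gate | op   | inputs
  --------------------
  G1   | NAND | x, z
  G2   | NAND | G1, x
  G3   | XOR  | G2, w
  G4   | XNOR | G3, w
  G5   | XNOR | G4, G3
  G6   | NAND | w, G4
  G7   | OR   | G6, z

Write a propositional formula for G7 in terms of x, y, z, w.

(w NAND ((((x NAND z) NAND x) XOR w) XNOR w)) OR z

G1 = x NAND z
G2 = G1 NAND x = (x NAND z) NAND x
G3 = G2 XOR w = ((x NAND z) NAND x) XOR w
G4 = G3 XNOR w = (((x NAND z) NAND x) XOR w) XNOR w
G6 = w NAND G4 = w NAND ((((x NAND z) NAND x) XOR w) XNOR w)
G7 = G6 OR z = (w NAND ((((x NAND z) NAND x) XOR w) XNOR w)) OR z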